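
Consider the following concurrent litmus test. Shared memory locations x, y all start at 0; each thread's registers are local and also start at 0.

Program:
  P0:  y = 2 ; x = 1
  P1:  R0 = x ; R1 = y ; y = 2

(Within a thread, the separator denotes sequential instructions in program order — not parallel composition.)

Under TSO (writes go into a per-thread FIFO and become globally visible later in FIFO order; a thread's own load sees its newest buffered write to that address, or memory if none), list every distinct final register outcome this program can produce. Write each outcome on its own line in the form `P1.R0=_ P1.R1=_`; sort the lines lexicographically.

outcome vector order: (P1.R0,P1.R1)
|TSO outcomes| = 3

P1.R0=0 P1.R1=0
P1.R0=0 P1.R1=2
P1.R0=1 P1.R1=2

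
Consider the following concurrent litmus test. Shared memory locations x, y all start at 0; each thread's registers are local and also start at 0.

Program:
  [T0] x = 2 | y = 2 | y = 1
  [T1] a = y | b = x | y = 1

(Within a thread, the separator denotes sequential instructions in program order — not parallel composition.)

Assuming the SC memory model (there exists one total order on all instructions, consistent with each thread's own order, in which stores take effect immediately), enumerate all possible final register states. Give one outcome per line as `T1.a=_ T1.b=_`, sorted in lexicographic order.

outcome vector order: (T1.a,T1.b)
|SC outcomes| = 4

T1.a=0 T1.b=0
T1.a=0 T1.b=2
T1.a=1 T1.b=2
T1.a=2 T1.b=2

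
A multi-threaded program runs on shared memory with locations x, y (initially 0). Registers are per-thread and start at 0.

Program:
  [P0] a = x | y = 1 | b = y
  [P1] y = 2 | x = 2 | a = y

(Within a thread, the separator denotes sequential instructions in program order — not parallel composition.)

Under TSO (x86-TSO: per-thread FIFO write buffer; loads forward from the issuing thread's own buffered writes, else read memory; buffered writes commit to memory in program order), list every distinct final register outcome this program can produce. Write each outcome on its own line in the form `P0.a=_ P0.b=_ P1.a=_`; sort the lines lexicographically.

outcome vector order: (P0.a,P0.b,P1.a)
|TSO outcomes| = 5

P0.a=0 P0.b=1 P1.a=1
P0.a=0 P0.b=1 P1.a=2
P0.a=0 P0.b=2 P1.a=2
P0.a=2 P0.b=1 P1.a=1
P0.a=2 P0.b=1 P1.a=2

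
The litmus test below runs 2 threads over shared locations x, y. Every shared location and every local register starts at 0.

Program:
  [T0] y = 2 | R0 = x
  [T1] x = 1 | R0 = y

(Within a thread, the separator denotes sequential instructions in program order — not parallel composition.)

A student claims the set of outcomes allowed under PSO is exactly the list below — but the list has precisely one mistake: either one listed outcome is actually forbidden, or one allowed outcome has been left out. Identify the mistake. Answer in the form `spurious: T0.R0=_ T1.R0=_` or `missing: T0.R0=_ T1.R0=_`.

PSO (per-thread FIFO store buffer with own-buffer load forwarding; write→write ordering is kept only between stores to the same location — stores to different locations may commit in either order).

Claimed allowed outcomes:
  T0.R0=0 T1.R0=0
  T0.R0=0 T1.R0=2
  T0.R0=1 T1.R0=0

missing: T0.R0=1 T1.R0=2

outcome vector order: (T0.R0,T1.R0)
PSO (4): (0,0); (0,2); (1,0); (1,2)
PSO∖claimed = {(1,2)}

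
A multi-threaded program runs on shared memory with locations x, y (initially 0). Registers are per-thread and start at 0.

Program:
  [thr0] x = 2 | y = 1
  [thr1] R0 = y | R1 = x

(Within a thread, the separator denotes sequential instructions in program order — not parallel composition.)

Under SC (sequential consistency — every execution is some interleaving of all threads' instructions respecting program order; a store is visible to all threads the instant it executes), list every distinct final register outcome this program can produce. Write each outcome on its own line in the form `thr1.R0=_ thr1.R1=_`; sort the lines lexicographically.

outcome vector order: (thr1.R0,thr1.R1)
|SC outcomes| = 3

thr1.R0=0 thr1.R1=0
thr1.R0=0 thr1.R1=2
thr1.R0=1 thr1.R1=2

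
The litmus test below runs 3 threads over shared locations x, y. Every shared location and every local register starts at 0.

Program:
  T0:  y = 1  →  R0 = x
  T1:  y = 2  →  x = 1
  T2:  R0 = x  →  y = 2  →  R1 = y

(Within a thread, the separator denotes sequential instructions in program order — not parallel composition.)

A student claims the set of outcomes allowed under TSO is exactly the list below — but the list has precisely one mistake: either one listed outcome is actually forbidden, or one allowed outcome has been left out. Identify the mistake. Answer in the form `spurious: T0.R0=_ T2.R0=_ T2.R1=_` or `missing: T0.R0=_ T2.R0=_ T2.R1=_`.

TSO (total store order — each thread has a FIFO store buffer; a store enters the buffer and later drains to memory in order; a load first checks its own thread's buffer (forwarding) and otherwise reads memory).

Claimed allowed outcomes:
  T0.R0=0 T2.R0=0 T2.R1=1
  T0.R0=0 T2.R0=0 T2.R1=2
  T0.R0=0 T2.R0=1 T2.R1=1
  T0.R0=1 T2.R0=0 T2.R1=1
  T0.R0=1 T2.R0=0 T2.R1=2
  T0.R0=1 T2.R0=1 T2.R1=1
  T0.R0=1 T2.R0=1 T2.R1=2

missing: T0.R0=0 T2.R0=1 T2.R1=2

outcome vector order: (T0.R0,T2.R0,T2.R1)
[TSO] allowed = {001 002 011 012 101 102 111 112}
TSO∖claimed = {012}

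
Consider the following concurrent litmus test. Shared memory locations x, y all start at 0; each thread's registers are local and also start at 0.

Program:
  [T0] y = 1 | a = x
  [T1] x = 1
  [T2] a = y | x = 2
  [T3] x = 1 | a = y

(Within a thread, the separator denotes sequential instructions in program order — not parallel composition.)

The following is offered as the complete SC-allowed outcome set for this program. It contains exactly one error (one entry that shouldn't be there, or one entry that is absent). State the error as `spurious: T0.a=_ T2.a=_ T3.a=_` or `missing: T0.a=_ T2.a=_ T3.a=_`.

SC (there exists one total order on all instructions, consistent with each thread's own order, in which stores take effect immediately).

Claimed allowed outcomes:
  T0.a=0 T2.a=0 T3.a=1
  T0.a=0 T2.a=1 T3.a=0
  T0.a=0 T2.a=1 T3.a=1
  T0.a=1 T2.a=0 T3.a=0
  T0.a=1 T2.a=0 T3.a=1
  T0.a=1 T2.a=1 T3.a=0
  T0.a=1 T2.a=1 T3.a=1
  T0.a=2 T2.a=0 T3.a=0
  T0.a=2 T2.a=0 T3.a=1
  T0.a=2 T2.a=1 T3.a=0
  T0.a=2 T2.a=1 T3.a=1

spurious: T0.a=0 T2.a=1 T3.a=0

outcome vector order: (T0.a,T2.a,T3.a)
[SC] allowed = {0/0/1, 0/1/1, 1/0/0, 1/0/1, 1/1/0, 1/1/1, 2/0/0, 2/0/1, 2/1/0, 2/1/1}
claimed∖SC = {0/1/0}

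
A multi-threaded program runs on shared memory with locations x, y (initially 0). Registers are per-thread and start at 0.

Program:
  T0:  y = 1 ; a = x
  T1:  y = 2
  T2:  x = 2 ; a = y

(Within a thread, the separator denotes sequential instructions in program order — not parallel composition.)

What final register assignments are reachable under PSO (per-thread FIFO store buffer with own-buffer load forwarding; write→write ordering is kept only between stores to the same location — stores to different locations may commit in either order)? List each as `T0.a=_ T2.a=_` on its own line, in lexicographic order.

outcome vector order: (T0.a,T2.a)
|PSO outcomes| = 6

T0.a=0 T2.a=0
T0.a=0 T2.a=1
T0.a=0 T2.a=2
T0.a=2 T2.a=0
T0.a=2 T2.a=1
T0.a=2 T2.a=2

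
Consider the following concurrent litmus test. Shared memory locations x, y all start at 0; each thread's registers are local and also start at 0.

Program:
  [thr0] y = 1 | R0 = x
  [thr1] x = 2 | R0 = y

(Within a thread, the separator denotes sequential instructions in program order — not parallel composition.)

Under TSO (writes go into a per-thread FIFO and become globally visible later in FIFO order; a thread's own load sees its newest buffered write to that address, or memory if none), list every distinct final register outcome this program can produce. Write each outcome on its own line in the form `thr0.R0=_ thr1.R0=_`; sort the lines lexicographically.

outcome vector order: (thr0.R0,thr1.R0)
|TSO outcomes| = 4

thr0.R0=0 thr1.R0=0
thr0.R0=0 thr1.R0=1
thr0.R0=2 thr1.R0=0
thr0.R0=2 thr1.R0=1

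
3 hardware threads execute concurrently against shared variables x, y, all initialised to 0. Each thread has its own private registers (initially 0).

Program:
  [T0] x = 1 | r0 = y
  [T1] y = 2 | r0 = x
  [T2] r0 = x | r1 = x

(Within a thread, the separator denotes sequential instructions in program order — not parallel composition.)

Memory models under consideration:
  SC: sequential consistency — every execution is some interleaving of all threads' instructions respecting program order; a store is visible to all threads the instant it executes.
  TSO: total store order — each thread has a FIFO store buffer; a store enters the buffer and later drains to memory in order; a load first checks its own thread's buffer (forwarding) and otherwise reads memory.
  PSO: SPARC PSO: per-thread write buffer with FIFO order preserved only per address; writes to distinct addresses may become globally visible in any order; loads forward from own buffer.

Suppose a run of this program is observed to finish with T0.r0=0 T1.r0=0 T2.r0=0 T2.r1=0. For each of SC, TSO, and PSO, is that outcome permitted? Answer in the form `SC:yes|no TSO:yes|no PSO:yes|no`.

outcome vector order: (T0.r0,T1.r0,T2.r0,T2.r1)
SC: 9 outcomes — {<0 1 0 0>, <0 1 0 1>, <0 1 1 1>, <2 0 0 0>, <2 0 0 1>, <2 0 1 1>, <2 1 0 0>, <2 1 0 1>, <2 1 1 1>}
TSO: 12 outcomes — {<0 0 0 0>, <0 0 0 1>, <0 0 1 1>, <0 1 0 0>, <0 1 0 1>, <0 1 1 1>, <2 0 0 0>, <2 0 0 1>, <2 0 1 1>, <2 1 0 0>, <2 1 0 1>, <2 1 1 1>}
PSO: 12 outcomes — {<0 0 0 0>, <0 0 0 1>, <0 0 1 1>, <0 1 0 0>, <0 1 0 1>, <0 1 1 1>, <2 0 0 0>, <2 0 0 1>, <2 0 1 1>, <2 1 0 0>, <2 1 0 1>, <2 1 1 1>}
target <0 0 0 0> ∈ {TSO,PSO}

SC:no TSO:yes PSO:yes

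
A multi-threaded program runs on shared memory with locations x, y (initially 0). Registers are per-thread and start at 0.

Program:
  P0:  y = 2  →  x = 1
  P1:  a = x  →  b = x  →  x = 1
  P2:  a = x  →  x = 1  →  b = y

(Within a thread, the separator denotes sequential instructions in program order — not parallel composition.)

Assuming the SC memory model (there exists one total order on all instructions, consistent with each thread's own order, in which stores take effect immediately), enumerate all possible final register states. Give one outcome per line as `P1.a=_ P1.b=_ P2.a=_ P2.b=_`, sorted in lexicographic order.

outcome vector order: (P1.a,P1.b,P2.a,P2.b)
|SC outcomes| = 10

P1.a=0 P1.b=0 P2.a=0 P2.b=0
P1.a=0 P1.b=0 P2.a=0 P2.b=2
P1.a=0 P1.b=0 P2.a=1 P2.b=0
P1.a=0 P1.b=0 P2.a=1 P2.b=2
P1.a=0 P1.b=1 P2.a=0 P2.b=0
P1.a=0 P1.b=1 P2.a=0 P2.b=2
P1.a=0 P1.b=1 P2.a=1 P2.b=2
P1.a=1 P1.b=1 P2.a=0 P2.b=0
P1.a=1 P1.b=1 P2.a=0 P2.b=2
P1.a=1 P1.b=1 P2.a=1 P2.b=2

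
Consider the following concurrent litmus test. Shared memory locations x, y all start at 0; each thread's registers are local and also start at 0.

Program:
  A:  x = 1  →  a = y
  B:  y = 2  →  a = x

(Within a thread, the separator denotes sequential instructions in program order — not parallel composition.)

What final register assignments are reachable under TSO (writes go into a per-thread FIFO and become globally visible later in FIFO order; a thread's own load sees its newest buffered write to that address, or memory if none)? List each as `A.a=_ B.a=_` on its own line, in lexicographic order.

A.a=0 B.a=0
A.a=0 B.a=1
A.a=2 B.a=0
A.a=2 B.a=1

outcome vector order: (A.a,B.a)
|TSO outcomes| = 4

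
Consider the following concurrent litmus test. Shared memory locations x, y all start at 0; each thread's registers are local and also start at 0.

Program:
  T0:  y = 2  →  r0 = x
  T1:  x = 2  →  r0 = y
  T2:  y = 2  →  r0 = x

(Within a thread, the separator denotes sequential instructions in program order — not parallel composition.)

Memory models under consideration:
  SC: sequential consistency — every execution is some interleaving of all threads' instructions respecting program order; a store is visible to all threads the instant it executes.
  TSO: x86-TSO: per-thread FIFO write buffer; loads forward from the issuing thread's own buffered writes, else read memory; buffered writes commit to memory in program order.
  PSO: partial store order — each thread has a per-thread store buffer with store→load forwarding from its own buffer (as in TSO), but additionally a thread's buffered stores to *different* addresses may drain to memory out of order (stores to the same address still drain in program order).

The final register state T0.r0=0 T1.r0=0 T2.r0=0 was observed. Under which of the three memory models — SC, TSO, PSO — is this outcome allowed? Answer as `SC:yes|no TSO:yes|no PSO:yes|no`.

outcome vector order: (T0.r0,T1.r0,T2.r0)
SC: 5 outcomes — {0/2/0; 0/2/2; 2/0/2; 2/2/0; 2/2/2}
TSO: 8 outcomes — {0/0/0; 0/0/2; 0/2/0; 0/2/2; 2/0/0; 2/0/2; 2/2/0; 2/2/2}
PSO: 8 outcomes — {0/0/0; 0/0/2; 0/2/0; 0/2/2; 2/0/0; 2/0/2; 2/2/0; 2/2/2}
target 0/0/0 ∈ {TSO,PSO}

SC:no TSO:yes PSO:yes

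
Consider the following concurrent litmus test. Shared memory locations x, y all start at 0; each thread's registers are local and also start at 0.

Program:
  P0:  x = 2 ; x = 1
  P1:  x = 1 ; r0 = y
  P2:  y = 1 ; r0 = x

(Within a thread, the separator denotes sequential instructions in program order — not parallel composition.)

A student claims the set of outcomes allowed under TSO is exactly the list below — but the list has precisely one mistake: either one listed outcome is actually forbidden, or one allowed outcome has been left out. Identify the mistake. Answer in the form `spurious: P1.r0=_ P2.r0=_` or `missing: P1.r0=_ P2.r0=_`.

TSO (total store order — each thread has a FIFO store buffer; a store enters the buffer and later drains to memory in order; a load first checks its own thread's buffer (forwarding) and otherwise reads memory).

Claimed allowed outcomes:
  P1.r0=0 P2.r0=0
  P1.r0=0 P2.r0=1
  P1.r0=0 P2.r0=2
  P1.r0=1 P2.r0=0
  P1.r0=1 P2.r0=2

outcome vector order: (P1.r0,P2.r0)
TSO: 6 outcomes — {<0 0> <0 1> <0 2> <1 0> <1 1> <1 2>}
TSO∖claimed = {<1 1>}

missing: P1.r0=1 P2.r0=1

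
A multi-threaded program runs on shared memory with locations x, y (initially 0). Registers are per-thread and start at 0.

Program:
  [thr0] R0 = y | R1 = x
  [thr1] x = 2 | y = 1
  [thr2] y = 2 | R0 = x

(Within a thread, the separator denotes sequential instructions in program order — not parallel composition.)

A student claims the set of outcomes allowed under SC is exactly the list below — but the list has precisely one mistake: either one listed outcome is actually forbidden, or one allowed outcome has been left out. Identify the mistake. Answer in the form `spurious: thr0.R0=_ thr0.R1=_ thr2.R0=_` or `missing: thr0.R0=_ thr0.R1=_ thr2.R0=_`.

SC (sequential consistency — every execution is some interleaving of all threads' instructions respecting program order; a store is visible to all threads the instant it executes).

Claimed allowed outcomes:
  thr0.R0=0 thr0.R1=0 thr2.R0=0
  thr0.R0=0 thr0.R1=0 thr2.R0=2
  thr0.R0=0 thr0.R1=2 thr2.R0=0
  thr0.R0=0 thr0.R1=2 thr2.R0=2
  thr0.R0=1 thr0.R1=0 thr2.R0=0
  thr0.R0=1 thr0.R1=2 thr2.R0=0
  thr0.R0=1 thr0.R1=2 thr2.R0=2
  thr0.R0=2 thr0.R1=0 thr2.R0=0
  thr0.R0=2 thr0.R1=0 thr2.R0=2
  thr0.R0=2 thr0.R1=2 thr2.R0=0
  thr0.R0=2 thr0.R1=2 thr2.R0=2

spurious: thr0.R0=1 thr0.R1=0 thr2.R0=0

outcome vector order: (thr0.R0,thr0.R1,thr2.R0)
SC (10): (0,0,0), (0,0,2), (0,2,0), (0,2,2), (1,2,0), (1,2,2), (2,0,0), (2,0,2), (2,2,0), (2,2,2)
claimed∖SC = {(1,0,0)}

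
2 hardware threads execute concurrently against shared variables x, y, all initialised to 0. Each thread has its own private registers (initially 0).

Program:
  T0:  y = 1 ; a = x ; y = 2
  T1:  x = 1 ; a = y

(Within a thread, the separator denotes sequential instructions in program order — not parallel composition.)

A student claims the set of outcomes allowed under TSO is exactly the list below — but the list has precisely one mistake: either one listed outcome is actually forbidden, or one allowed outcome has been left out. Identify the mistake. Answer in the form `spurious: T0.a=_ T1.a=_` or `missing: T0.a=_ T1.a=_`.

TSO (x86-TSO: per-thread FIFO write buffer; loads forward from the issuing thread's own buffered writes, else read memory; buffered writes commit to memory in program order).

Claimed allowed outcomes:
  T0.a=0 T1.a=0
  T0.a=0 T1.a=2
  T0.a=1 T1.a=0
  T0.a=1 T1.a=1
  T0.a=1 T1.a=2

outcome vector order: (T0.a,T1.a)
under TSO → (0,0) (0,1) (0,2) (1,0) (1,1) (1,2)
TSO∖claimed = {(0,1)}

missing: T0.a=0 T1.a=1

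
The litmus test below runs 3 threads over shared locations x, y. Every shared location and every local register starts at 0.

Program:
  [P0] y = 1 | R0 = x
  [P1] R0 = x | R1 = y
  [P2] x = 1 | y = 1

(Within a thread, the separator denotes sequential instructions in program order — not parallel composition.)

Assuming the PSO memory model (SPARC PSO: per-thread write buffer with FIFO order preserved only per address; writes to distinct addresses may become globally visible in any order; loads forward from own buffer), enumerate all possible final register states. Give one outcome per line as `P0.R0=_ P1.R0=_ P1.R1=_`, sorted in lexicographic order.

P0.R0=0 P1.R0=0 P1.R1=0
P0.R0=0 P1.R0=0 P1.R1=1
P0.R0=0 P1.R0=1 P1.R1=0
P0.R0=0 P1.R0=1 P1.R1=1
P0.R0=1 P1.R0=0 P1.R1=0
P0.R0=1 P1.R0=0 P1.R1=1
P0.R0=1 P1.R0=1 P1.R1=0
P0.R0=1 P1.R0=1 P1.R1=1

outcome vector order: (P0.R0,P1.R0,P1.R1)
|PSO outcomes| = 8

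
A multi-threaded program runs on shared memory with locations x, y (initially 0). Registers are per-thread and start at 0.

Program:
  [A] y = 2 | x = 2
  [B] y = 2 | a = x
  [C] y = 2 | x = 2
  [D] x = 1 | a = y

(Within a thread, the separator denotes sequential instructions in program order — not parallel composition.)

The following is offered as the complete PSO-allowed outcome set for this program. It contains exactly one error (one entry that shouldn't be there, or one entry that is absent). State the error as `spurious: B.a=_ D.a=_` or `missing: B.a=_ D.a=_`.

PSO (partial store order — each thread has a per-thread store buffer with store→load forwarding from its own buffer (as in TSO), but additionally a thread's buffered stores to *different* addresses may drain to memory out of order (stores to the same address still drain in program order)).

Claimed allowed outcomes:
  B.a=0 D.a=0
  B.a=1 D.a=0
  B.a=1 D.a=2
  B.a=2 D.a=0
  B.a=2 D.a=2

outcome vector order: (B.a,D.a)
[PSO] allowed = {0/0 0/2 1/0 1/2 2/0 2/2}
PSO∖claimed = {0/2}

missing: B.a=0 D.a=2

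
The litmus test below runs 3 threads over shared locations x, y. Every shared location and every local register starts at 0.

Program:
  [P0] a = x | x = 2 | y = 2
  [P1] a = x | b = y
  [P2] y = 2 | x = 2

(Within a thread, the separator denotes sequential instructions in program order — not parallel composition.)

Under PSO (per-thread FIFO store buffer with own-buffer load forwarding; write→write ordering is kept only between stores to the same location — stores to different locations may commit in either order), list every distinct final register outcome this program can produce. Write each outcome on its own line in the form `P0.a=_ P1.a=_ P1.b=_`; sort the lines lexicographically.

outcome vector order: (P0.a,P1.a,P1.b)
|PSO outcomes| = 8

P0.a=0 P1.a=0 P1.b=0
P0.a=0 P1.a=0 P1.b=2
P0.a=0 P1.a=2 P1.b=0
P0.a=0 P1.a=2 P1.b=2
P0.a=2 P1.a=0 P1.b=0
P0.a=2 P1.a=0 P1.b=2
P0.a=2 P1.a=2 P1.b=0
P0.a=2 P1.a=2 P1.b=2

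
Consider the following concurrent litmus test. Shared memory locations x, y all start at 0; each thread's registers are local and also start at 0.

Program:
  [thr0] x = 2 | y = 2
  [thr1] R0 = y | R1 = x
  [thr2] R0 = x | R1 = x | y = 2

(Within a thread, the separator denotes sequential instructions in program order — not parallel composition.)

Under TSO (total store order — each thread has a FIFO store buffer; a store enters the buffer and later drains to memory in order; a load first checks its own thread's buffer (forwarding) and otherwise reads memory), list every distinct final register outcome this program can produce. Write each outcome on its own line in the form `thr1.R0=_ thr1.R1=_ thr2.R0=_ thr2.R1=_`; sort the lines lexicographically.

outcome vector order: (thr1.R0,thr1.R1,thr2.R0,thr2.R1)
|TSO outcomes| = 10

thr1.R0=0 thr1.R1=0 thr2.R0=0 thr2.R1=0
thr1.R0=0 thr1.R1=0 thr2.R0=0 thr2.R1=2
thr1.R0=0 thr1.R1=0 thr2.R0=2 thr2.R1=2
thr1.R0=0 thr1.R1=2 thr2.R0=0 thr2.R1=0
thr1.R0=0 thr1.R1=2 thr2.R0=0 thr2.R1=2
thr1.R0=0 thr1.R1=2 thr2.R0=2 thr2.R1=2
thr1.R0=2 thr1.R1=0 thr2.R0=0 thr2.R1=0
thr1.R0=2 thr1.R1=2 thr2.R0=0 thr2.R1=0
thr1.R0=2 thr1.R1=2 thr2.R0=0 thr2.R1=2
thr1.R0=2 thr1.R1=2 thr2.R0=2 thr2.R1=2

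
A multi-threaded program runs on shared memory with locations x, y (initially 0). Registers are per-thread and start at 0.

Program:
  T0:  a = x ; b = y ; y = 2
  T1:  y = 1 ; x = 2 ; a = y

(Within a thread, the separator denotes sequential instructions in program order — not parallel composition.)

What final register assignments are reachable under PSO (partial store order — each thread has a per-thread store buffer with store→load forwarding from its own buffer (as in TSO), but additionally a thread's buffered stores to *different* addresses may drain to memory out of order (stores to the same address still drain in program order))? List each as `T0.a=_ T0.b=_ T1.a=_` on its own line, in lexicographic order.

T0.a=0 T0.b=0 T1.a=1
T0.a=0 T0.b=0 T1.a=2
T0.a=0 T0.b=1 T1.a=1
T0.a=0 T0.b=1 T1.a=2
T0.a=2 T0.b=0 T1.a=1
T0.a=2 T0.b=0 T1.a=2
T0.a=2 T0.b=1 T1.a=1
T0.a=2 T0.b=1 T1.a=2

outcome vector order: (T0.a,T0.b,T1.a)
|PSO outcomes| = 8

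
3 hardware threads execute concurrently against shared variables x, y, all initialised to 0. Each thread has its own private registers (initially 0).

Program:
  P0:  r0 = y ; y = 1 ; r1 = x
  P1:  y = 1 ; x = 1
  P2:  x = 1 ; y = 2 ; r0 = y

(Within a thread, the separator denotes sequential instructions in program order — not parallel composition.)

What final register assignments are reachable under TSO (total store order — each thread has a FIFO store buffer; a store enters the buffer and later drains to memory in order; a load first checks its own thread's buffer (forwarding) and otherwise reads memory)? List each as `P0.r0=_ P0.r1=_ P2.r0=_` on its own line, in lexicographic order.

outcome vector order: (P0.r0,P0.r1,P2.r0)
|TSO outcomes| = 10

P0.r0=0 P0.r1=0 P2.r0=1
P0.r0=0 P0.r1=0 P2.r0=2
P0.r0=0 P0.r1=1 P2.r0=1
P0.r0=0 P0.r1=1 P2.r0=2
P0.r0=1 P0.r1=0 P2.r0=1
P0.r0=1 P0.r1=0 P2.r0=2
P0.r0=1 P0.r1=1 P2.r0=1
P0.r0=1 P0.r1=1 P2.r0=2
P0.r0=2 P0.r1=1 P2.r0=1
P0.r0=2 P0.r1=1 P2.r0=2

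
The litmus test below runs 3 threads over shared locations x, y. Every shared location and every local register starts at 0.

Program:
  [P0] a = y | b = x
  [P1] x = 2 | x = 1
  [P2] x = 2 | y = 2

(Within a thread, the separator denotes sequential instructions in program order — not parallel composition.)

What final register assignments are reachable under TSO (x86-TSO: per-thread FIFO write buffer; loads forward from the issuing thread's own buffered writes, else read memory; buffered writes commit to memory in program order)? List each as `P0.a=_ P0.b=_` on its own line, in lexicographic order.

outcome vector order: (P0.a,P0.b)
|TSO outcomes| = 5

P0.a=0 P0.b=0
P0.a=0 P0.b=1
P0.a=0 P0.b=2
P0.a=2 P0.b=1
P0.a=2 P0.b=2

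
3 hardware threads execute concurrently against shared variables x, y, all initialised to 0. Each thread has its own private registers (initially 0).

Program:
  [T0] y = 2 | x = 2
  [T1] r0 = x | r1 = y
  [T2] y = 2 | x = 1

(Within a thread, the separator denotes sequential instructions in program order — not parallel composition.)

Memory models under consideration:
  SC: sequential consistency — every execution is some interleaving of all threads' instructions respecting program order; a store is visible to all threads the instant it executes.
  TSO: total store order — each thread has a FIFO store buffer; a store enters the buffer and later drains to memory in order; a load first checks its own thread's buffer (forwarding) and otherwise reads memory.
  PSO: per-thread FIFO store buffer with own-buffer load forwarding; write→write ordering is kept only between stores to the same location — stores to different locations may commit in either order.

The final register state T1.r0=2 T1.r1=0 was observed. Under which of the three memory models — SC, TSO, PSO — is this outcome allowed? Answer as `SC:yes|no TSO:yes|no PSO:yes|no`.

outcome vector order: (T1.r0,T1.r1)
[SC] allowed = {00; 02; 12; 22}
[TSO] allowed = {00; 02; 12; 22}
[PSO] allowed = {00; 02; 10; 12; 20; 22}
target 20 ∈ {PSO}

SC:no TSO:no PSO:yes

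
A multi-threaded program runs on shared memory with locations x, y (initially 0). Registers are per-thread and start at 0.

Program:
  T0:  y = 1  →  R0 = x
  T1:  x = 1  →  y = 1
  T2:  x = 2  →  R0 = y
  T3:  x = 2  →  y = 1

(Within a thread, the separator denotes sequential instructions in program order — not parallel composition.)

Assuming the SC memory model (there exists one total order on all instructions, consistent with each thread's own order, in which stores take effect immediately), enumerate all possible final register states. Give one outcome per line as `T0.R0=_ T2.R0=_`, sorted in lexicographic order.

T0.R0=0 T2.R0=1
T0.R0=1 T2.R0=0
T0.R0=1 T2.R0=1
T0.R0=2 T2.R0=0
T0.R0=2 T2.R0=1

outcome vector order: (T0.R0,T2.R0)
|SC outcomes| = 5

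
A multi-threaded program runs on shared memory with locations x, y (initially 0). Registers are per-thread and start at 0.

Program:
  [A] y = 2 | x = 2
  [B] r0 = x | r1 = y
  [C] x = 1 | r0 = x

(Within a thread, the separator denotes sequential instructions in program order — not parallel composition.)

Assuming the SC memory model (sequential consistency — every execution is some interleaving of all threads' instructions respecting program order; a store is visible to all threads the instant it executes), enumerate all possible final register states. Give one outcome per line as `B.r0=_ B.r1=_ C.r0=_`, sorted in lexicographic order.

outcome vector order: (B.r0,B.r1,C.r0)
|SC outcomes| = 10

B.r0=0 B.r1=0 C.r0=1
B.r0=0 B.r1=0 C.r0=2
B.r0=0 B.r1=2 C.r0=1
B.r0=0 B.r1=2 C.r0=2
B.r0=1 B.r1=0 C.r0=1
B.r0=1 B.r1=0 C.r0=2
B.r0=1 B.r1=2 C.r0=1
B.r0=1 B.r1=2 C.r0=2
B.r0=2 B.r1=2 C.r0=1
B.r0=2 B.r1=2 C.r0=2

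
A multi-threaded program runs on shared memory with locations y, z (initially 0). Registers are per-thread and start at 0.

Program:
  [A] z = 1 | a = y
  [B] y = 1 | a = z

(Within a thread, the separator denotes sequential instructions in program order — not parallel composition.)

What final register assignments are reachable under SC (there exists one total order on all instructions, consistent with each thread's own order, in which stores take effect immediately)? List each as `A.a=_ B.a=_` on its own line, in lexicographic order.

outcome vector order: (A.a,B.a)
|SC outcomes| = 3

A.a=0 B.a=1
A.a=1 B.a=0
A.a=1 B.a=1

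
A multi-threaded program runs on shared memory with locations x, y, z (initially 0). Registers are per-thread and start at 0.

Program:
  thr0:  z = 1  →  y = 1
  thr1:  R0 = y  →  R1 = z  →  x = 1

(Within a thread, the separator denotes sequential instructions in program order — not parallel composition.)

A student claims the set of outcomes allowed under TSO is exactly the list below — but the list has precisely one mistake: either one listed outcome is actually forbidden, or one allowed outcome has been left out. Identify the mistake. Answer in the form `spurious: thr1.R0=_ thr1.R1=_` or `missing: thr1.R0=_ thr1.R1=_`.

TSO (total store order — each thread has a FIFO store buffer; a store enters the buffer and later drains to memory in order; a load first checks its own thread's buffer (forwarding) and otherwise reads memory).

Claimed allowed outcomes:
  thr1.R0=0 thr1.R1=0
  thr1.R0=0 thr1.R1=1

missing: thr1.R0=1 thr1.R1=1

outcome vector order: (thr1.R0,thr1.R1)
TSO (3): 00 01 11
TSO∖claimed = {11}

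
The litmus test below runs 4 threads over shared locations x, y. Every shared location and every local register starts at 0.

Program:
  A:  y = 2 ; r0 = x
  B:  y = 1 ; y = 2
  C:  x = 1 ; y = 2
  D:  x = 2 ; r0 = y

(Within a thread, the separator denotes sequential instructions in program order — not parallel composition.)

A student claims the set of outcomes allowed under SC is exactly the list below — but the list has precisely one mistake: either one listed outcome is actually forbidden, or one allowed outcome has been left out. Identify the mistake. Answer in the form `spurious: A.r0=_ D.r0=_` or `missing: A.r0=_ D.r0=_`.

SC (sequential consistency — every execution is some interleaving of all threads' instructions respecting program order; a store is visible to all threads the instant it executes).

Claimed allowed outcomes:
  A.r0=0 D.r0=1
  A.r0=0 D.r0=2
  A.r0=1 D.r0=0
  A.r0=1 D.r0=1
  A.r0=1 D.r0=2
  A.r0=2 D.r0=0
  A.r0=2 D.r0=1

outcome vector order: (A.r0,D.r0)
SC: 8 outcomes — {(0,1); (0,2); (1,0); (1,1); (1,2); (2,0); (2,1); (2,2)}
SC∖claimed = {(2,2)}

missing: A.r0=2 D.r0=2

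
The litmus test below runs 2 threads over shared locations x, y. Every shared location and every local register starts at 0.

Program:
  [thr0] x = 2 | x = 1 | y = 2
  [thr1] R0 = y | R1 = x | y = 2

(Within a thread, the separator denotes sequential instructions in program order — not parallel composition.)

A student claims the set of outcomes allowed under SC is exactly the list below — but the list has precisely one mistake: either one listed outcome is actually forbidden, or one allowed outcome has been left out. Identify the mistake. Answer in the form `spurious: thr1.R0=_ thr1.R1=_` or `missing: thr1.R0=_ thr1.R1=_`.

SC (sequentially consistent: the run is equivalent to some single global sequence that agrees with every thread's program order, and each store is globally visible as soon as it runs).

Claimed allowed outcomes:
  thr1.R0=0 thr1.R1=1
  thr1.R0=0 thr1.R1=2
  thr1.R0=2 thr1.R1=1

outcome vector order: (thr1.R0,thr1.R1)
[SC] allowed = {00, 01, 02, 21}
SC∖claimed = {00}

missing: thr1.R0=0 thr1.R1=0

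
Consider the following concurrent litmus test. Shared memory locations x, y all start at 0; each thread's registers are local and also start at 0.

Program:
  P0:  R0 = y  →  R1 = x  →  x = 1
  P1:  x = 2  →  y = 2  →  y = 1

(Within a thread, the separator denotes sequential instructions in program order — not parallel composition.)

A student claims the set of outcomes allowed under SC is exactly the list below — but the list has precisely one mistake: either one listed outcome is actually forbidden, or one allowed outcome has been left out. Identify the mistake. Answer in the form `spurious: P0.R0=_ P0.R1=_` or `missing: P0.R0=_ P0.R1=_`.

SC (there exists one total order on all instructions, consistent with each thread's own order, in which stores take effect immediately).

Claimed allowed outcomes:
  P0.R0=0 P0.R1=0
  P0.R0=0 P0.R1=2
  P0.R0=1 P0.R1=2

outcome vector order: (P0.R0,P0.R1)
SC (4): <0 0> <0 2> <1 2> <2 2>
SC∖claimed = {<2 2>}

missing: P0.R0=2 P0.R1=2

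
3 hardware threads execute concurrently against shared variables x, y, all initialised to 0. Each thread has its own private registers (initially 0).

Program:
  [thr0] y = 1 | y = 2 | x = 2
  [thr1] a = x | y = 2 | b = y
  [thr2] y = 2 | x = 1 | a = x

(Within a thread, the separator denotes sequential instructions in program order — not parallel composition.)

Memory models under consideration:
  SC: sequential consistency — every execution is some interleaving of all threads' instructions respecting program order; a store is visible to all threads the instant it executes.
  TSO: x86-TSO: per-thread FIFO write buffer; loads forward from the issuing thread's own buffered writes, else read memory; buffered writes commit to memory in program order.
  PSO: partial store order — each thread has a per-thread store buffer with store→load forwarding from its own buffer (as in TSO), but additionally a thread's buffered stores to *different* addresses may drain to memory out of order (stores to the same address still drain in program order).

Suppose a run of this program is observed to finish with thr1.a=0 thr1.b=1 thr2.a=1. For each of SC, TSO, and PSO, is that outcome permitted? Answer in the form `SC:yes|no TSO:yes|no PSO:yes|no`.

SC:yes TSO:yes PSO:yes

outcome vector order: (thr1.a,thr1.b,thr2.a)
SC (10): <0 1 1>; <0 1 2>; <0 2 1>; <0 2 2>; <1 1 1>; <1 1 2>; <1 2 1>; <1 2 2>; <2 2 1>; <2 2 2>
TSO (10): <0 1 1>; <0 1 2>; <0 2 1>; <0 2 2>; <1 1 1>; <1 1 2>; <1 2 1>; <1 2 2>; <2 2 1>; <2 2 2>
PSO (12): <0 1 1>; <0 1 2>; <0 2 1>; <0 2 2>; <1 1 1>; <1 1 2>; <1 2 1>; <1 2 2>; <2 1 1>; <2 1 2>; <2 2 1>; <2 2 2>
target <0 1 1> ∈ {SC,TSO,PSO}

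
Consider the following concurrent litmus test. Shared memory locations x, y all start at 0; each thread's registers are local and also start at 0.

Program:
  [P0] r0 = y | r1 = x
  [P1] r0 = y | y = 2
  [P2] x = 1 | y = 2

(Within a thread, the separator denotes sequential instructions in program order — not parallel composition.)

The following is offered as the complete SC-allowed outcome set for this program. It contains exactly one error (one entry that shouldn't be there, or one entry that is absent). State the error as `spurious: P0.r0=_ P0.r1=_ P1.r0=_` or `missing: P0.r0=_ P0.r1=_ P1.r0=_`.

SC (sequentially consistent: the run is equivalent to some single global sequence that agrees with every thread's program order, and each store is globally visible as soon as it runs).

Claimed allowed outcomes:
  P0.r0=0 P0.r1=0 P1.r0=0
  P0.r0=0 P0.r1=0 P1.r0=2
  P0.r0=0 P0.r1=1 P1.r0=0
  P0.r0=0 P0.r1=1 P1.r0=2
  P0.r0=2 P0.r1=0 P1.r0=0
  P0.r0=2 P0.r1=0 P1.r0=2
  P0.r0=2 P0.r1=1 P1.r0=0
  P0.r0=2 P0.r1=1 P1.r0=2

outcome vector order: (P0.r0,P0.r1,P1.r0)
[SC] allowed = {0/0/0 0/0/2 0/1/0 0/1/2 2/0/0 2/1/0 2/1/2}
claimed∖SC = {2/0/2}

spurious: P0.r0=2 P0.r1=0 P1.r0=2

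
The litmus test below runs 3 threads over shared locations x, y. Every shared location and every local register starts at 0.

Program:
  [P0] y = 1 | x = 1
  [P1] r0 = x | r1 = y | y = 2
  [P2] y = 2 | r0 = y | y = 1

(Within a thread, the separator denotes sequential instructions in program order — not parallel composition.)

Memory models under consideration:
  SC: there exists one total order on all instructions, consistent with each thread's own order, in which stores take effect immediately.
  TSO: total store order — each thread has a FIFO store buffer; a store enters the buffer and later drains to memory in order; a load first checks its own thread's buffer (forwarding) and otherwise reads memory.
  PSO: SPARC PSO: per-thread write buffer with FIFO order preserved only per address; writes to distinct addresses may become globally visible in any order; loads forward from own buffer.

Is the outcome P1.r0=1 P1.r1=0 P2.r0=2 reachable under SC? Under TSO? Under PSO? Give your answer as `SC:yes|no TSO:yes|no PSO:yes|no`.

SC:no TSO:no PSO:yes

outcome vector order: (P1.r0,P1.r1,P2.r0)
under SC → (0,0,1); (0,0,2); (0,1,1); (0,1,2); (0,2,1); (0,2,2); (1,1,1); (1,1,2); (1,2,2)
under TSO → (0,0,1); (0,0,2); (0,1,1); (0,1,2); (0,2,1); (0,2,2); (1,1,1); (1,1,2); (1,2,2)
under PSO → (0,0,1); (0,0,2); (0,1,1); (0,1,2); (0,2,1); (0,2,2); (1,0,1); (1,0,2); (1,1,1); (1,1,2); (1,2,1); (1,2,2)
target (1,0,2) ∈ {PSO}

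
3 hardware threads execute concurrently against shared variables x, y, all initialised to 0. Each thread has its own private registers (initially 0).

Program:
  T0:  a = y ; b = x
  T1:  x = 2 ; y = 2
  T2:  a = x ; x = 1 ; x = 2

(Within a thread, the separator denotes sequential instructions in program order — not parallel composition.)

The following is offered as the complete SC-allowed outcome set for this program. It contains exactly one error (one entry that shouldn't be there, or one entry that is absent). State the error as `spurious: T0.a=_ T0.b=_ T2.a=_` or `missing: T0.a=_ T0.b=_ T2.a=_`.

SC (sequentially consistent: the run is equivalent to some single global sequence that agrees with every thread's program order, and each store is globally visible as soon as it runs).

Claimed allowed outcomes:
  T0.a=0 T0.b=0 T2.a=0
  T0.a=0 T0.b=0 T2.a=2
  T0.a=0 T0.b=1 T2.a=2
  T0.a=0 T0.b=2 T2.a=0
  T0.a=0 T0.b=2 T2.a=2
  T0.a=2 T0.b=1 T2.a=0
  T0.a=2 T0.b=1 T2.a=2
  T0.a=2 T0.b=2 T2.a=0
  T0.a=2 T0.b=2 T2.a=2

missing: T0.a=0 T0.b=1 T2.a=0

outcome vector order: (T0.a,T0.b,T2.a)
SC: 10 outcomes — {000, 002, 010, 012, 020, 022, 210, 212, 220, 222}
SC∖claimed = {010}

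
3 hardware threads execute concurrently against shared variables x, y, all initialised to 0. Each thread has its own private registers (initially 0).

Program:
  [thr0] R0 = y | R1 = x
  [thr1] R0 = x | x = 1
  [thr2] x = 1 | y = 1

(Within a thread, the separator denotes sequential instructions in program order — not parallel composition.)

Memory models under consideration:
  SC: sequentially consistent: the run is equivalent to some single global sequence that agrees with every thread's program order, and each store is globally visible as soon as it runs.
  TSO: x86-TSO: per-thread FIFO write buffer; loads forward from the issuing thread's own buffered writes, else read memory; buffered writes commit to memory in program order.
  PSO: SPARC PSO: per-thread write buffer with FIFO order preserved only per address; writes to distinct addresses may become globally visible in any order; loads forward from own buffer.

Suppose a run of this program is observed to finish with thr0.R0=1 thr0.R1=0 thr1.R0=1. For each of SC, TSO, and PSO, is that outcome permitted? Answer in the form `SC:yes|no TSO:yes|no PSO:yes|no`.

SC:no TSO:no PSO:yes

outcome vector order: (thr0.R0,thr0.R1,thr1.R0)
under SC → <0 0 0> <0 0 1> <0 1 0> <0 1 1> <1 1 0> <1 1 1>
under TSO → <0 0 0> <0 0 1> <0 1 0> <0 1 1> <1 1 0> <1 1 1>
under PSO → <0 0 0> <0 0 1> <0 1 0> <0 1 1> <1 0 0> <1 0 1> <1 1 0> <1 1 1>
target <1 0 1> ∈ {PSO}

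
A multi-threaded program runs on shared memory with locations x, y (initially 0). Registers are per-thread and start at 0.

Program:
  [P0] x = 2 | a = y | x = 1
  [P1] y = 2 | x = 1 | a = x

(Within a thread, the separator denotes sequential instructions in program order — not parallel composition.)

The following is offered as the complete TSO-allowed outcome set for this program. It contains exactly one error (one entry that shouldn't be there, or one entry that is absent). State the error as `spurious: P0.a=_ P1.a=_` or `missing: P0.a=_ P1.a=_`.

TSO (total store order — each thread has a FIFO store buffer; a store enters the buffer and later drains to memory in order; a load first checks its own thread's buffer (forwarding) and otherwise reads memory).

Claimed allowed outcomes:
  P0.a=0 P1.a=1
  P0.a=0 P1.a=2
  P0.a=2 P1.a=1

outcome vector order: (P0.a,P1.a)
TSO (4): <0 1>; <0 2>; <2 1>; <2 2>
TSO∖claimed = {<2 2>}

missing: P0.a=2 P1.a=2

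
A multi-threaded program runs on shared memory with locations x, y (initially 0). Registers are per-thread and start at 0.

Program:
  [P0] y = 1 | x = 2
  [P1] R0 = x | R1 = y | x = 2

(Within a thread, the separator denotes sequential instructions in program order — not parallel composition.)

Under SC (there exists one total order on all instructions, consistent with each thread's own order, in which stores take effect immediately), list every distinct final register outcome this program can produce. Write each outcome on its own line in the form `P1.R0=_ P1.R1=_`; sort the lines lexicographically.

P1.R0=0 P1.R1=0
P1.R0=0 P1.R1=1
P1.R0=2 P1.R1=1

outcome vector order: (P1.R0,P1.R1)
|SC outcomes| = 3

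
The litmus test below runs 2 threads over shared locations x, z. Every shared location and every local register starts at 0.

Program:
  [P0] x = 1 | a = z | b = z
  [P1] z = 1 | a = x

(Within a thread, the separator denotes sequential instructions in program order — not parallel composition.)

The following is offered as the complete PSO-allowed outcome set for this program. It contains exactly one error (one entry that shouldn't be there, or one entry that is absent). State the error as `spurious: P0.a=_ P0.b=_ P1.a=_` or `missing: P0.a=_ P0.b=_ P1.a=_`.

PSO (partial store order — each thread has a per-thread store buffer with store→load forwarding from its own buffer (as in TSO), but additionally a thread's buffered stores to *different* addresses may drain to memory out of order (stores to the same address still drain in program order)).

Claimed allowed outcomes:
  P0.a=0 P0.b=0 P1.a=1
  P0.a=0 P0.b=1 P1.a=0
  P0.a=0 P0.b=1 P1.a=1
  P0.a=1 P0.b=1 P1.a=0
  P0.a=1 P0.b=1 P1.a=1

outcome vector order: (P0.a,P0.b,P1.a)
under PSO → 000 001 010 011 110 111
PSO∖claimed = {000}

missing: P0.a=0 P0.b=0 P1.a=0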